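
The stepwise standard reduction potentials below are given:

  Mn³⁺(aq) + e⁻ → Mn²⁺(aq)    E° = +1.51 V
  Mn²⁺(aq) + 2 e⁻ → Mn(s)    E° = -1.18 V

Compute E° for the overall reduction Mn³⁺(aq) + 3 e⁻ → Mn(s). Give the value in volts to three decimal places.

Adding the free-energy changes (−nFE°) of the two steps gives −n₃FE°₃ = −n₁FE°₁ − n₂FE°₂.
E°₃ = (1×+1.51 + 2×-1.18) / 3 = (-0.850) / 3 = -0.283 V.

-0.283 V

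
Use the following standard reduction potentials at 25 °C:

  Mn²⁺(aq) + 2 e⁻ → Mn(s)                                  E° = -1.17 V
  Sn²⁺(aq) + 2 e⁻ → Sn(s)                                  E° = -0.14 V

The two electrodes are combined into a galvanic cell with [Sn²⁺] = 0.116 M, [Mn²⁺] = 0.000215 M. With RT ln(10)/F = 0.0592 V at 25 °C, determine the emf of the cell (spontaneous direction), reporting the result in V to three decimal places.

Sn²⁺/Sn is the cathode (higher E°), Mn²⁺/Mn the anode: E°cell = -0.14 − (-1.17) = +1.03 V, n = 2.
Overall: Sn²⁺(aq) + Mn(s) → Sn(s) + Mn²⁺(aq)
Q = [Mn²⁺] / ([Sn²⁺]); log Q = -2.732.
E = E° − (0.0592/n) log Q = +1.03 − (0.0592/2)(-2.732) = +1.111 V.

+1.111 V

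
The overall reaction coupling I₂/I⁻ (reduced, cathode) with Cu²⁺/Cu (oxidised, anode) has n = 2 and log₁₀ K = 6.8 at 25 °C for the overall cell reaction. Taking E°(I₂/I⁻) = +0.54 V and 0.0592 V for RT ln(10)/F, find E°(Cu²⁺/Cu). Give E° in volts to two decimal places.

E°cell = (0.0592/n)·log K = (0.0592/2)(6.8) = +0.201 V.
Since I₂/I⁻ is the cathode and Cu²⁺/Cu the anode, E°cell = E°(I₂/I⁻) − E°(Cu²⁺/Cu).
So E°(Cu²⁺/Cu) = E°(I₂/I⁻) − E°cell = (+0.54) − (+0.201) = +0.34 V.

+0.34 V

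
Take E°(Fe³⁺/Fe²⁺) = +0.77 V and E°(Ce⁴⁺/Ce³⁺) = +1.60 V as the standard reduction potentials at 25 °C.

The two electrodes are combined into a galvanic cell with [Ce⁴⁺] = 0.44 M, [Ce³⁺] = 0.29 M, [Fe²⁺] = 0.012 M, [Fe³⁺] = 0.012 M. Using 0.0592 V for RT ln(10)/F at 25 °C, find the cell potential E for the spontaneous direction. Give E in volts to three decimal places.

+0.841 V

Ce⁴⁺/Ce³⁺ is the cathode (higher E°), Fe³⁺/Fe²⁺ the anode: E°cell = +1.60 − (+0.77) = +0.83 V, n = 1.
Overall: Ce⁴⁺(aq) + Fe²⁺(aq) → Ce³⁺(aq) + Fe³⁺(aq)
Q = [Ce³⁺]·[Fe³⁺] / ([Ce⁴⁺]·[Fe²⁺]); log Q = -0.181.
E = E° − (0.0592/n) log Q = +0.83 − (0.0592/1)(-0.181) = +0.841 V.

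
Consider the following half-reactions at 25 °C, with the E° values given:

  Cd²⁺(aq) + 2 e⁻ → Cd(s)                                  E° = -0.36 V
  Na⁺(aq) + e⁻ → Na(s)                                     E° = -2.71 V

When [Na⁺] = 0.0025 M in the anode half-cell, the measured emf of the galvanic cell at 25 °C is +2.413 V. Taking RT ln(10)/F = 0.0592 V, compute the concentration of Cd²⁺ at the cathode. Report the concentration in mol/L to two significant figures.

Cd²⁺/Cd is the cathode, Na⁺/Na the anode: E°cell = +2.35 V, n = 2.
Overall reaction: Cd²⁺(aq) + 2 Na(s) → Cd(s) + 2 Na⁺(aq); Q = [Na⁺]^2/[Cd²⁺]^1.
From E = E° − (0.0592/n) log Q: log Q = (E° − E)·n/0.0592 = (+2.35 − (+2.413))·2/0.0592 = -2.1284.
So 1·log[Cd²⁺] = 2·log(0.0025) − log Q = -5.2041 − (-2.1284) = -3.0757; [Cd²⁺] = 10^(-3.0757) ≈ 0.00084 M.

0.00084 M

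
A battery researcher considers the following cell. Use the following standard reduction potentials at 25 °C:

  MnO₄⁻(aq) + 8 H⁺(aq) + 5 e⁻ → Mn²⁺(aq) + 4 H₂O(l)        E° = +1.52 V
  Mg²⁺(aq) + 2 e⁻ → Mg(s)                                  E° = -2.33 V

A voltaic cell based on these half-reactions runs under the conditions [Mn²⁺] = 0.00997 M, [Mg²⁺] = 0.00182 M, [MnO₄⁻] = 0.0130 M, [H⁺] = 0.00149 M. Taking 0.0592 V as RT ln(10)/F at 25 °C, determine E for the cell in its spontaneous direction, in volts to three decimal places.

MnO₄⁻/Mn²⁺ is the cathode (higher E°), Mg²⁺/Mg the anode: E°cell = +1.52 − (-2.33) = +3.85 V, n = 10.
Overall: 2 MnO₄⁻(aq) + 16 H⁺(aq) + 5 Mg(s) → 2 Mn²⁺(aq) + 8 H₂O(l) + 5 Mg²⁺(aq)
Q = [Mn²⁺]^2·[Mg²⁺]^5 / ([MnO₄⁻]^2·[H⁺]^16); log Q = 31.299.
E = E° − (0.0592/n) log Q = +3.85 − (0.0592/10)(31.299) = +3.665 V.

+3.665 V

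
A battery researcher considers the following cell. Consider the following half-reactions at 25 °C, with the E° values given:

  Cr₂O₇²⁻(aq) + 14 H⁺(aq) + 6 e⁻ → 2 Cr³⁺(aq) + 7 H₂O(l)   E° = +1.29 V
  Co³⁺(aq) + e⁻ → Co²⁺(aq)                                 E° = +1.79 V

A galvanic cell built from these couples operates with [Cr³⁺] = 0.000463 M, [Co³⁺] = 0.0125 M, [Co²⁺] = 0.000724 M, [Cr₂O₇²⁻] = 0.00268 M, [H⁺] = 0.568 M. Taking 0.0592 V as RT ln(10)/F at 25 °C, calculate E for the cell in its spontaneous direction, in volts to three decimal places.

Co³⁺/Co²⁺ is the cathode (higher E°), Cr₂O₇²⁻/Cr³⁺ the anode: E°cell = +1.79 − (+1.29) = +0.50 V, n = 6.
Overall: 6 Co³⁺(aq) + 2 Cr³⁺(aq) + 7 H₂O(l) → 6 Co²⁺(aq) + Cr₂O₇²⁻(aq) + 14 H⁺(aq)
Q = [Co²⁺]^6·[Cr₂O₇²⁻]·[H⁺]^14 / ([Co³⁺]^6·[Cr³⁺]^2); log Q = -6.765.
E = E° − (0.0592/n) log Q = +0.50 − (0.0592/6)(-6.765) = +0.567 V.

+0.567 V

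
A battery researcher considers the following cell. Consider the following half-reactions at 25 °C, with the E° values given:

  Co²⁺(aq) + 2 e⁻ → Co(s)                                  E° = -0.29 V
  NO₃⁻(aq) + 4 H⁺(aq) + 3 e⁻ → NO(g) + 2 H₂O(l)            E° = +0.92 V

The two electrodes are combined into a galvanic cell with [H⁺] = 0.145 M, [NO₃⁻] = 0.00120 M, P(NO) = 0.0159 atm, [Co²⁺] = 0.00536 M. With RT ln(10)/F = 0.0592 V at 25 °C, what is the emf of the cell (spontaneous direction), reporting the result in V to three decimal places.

+1.189 V

NO₃⁻/NO is the cathode (higher E°), Co²⁺/Co the anode: E°cell = +0.92 − (-0.29) = +1.21 V, n = 6.
Overall: 2 NO₃⁻(aq) + 8 H⁺(aq) + 3 Co(s) → 2 NO(g) + 4 H₂O(l) + 3 Co²⁺(aq)
Q = P(NO)^2·[Co²⁺]^3 / ([NO₃⁻]^2·[H⁺]^8); log Q = 2.141.
E = E° − (0.0592/n) log Q = +1.21 − (0.0592/6)(2.141) = +1.189 V.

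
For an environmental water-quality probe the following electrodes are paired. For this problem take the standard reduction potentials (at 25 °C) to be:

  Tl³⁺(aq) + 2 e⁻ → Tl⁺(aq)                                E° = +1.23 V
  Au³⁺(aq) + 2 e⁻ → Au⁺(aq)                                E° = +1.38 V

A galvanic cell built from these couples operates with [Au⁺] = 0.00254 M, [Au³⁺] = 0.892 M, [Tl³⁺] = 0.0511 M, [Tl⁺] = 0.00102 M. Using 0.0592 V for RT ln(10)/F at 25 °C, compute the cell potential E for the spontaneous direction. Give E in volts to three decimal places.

Au³⁺/Au⁺ is the cathode (higher E°), Tl³⁺/Tl⁺ the anode: E°cell = +1.38 − (+1.23) = +0.15 V, n = 2.
Overall: Au³⁺(aq) + Tl⁺(aq) → Au⁺(aq) + Tl³⁺(aq)
Q = [Au⁺]·[Tl³⁺] / ([Au³⁺]·[Tl⁺]); log Q = -0.846.
E = E° − (0.0592/n) log Q = +0.15 − (0.0592/2)(-0.846) = +0.175 V.

+0.175 V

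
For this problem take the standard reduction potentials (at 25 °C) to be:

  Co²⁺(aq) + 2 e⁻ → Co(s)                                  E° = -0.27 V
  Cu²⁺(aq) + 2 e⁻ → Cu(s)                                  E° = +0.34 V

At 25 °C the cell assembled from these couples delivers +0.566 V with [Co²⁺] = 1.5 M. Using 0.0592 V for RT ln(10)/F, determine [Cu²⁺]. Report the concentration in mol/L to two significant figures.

Cu²⁺/Cu is the cathode, Co²⁺/Co the anode: E°cell = +0.61 V, n = 2.
Overall reaction: Cu²⁺(aq) + Co(s) → Cu(s) + Co²⁺(aq); Q = [Co²⁺]^1/[Cu²⁺]^1.
From E = E° − (0.0592/n) log Q: log Q = (E° − E)·n/0.0592 = (+0.61 − (+0.566))·2/0.0592 = 1.4865.
So 1·log[Cu²⁺] = 1·log(1.5) − log Q = 0.1761 − (1.4865) = -1.3104; [Cu²⁺] = 10^(-1.3104) ≈ 0.049 M.

0.049 M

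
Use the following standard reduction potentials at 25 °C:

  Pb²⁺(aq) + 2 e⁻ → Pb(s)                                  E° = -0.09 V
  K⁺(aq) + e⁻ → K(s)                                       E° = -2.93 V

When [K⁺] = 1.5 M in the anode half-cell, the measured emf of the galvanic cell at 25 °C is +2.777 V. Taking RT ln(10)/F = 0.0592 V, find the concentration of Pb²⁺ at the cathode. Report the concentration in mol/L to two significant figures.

Pb²⁺/Pb is the cathode, K⁺/K the anode: E°cell = +2.84 V, n = 2.
Overall reaction: Pb²⁺(aq) + 2 K(s) → Pb(s) + 2 K⁺(aq); Q = [K⁺]^2/[Pb²⁺]^1.
From E = E° − (0.0592/n) log Q: log Q = (E° − E)·n/0.0592 = (+2.84 − (+2.777))·2/0.0592 = 2.1284.
So 1·log[Pb²⁺] = 2·log(1.5) − log Q = 0.3522 − (2.1284) = -1.7762; [Pb²⁺] = 10^(-1.7762) ≈ 0.017 M.

0.017 M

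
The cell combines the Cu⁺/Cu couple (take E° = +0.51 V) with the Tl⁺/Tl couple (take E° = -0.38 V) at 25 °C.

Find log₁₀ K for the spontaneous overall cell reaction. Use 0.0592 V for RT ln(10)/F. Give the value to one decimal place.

15.0

Cathode: Cu⁺/Cu; anode: Tl⁺/Tl. E°cell = +0.89 V, n = 1.
log K = nE°cell / 0.0592 = (1)(+0.89) / 0.0592 = 15.0.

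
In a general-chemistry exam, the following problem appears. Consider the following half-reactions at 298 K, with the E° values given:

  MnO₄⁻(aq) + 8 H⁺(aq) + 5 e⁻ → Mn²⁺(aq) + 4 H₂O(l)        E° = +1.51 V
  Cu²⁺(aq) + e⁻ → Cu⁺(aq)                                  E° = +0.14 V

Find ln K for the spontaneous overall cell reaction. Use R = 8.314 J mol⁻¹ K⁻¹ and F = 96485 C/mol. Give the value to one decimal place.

Cathode: MnO₄⁻/Mn²⁺; anode: Cu²⁺/Cu⁺. E°cell = (+1.51) − (+0.14) = +1.37 V, with n = 5.
ΔG° = −nFE° = −RT ln K, so ln K = nFE°/(RT) = (5)(96485)(+1.37) / ((8.314)(298)) = 266.762.

266.8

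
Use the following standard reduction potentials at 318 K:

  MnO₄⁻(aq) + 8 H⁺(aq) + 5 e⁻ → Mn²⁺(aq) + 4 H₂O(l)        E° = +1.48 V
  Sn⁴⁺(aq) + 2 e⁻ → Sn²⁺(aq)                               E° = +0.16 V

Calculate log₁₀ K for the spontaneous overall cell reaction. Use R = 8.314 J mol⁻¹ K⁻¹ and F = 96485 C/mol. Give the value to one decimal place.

209.2

Cathode: MnO₄⁻/Mn²⁺; anode: Sn⁴⁺/Sn²⁺. E°cell = (+1.48) − (+0.16) = +1.32 V, with n = 10.
ΔG° = −nFE° = −RT ln K, so ln K = nFE°/(RT) = (10)(96485)(+1.32) / ((8.314)(318)) = 481.722.
log₁₀ K = 481.722 / ln 10 = 209.2.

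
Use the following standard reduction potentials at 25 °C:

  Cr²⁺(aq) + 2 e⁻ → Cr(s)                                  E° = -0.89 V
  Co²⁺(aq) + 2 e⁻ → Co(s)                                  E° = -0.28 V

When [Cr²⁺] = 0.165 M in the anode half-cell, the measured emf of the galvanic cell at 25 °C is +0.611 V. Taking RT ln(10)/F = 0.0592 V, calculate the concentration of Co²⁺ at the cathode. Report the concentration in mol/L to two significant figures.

Co²⁺/Co is the cathode, Cr²⁺/Cr the anode: E°cell = +0.61 V, n = 2.
Overall reaction: Co²⁺(aq) + Cr(s) → Co(s) + Cr²⁺(aq); Q = [Cr²⁺]^1/[Co²⁺]^1.
From E = E° − (0.0592/n) log Q: log Q = (E° − E)·n/0.0592 = (+0.61 − (+0.611))·2/0.0592 = -0.0338.
So 1·log[Co²⁺] = 1·log(0.165) − log Q = -0.7825 − (-0.0338) = -0.7487; [Co²⁺] = 10^(-0.7487) ≈ 0.18 M.

0.18 M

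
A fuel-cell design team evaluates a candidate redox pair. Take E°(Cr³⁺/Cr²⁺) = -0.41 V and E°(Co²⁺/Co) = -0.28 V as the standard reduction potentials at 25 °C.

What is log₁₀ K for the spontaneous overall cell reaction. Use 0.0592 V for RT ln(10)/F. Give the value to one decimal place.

Cathode: Co²⁺/Co; anode: Cr³⁺/Cr²⁺. E°cell = +0.13 V, n = 2.
log K = nE°cell / 0.0592 = (2)(+0.13) / 0.0592 = 4.4.

4.4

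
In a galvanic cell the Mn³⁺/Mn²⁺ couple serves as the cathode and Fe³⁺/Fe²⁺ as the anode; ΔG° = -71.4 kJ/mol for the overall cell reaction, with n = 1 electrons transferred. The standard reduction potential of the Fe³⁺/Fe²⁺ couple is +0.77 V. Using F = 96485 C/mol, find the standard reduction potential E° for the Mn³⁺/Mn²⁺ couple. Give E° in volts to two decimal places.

+1.51 V

E°cell = −ΔG°/(nF) = −(-71.4×10³)/((1)(96485)) = +0.740 V.
Since Mn³⁺/Mn²⁺ is the cathode and Fe³⁺/Fe²⁺ the anode, E°cell = E°(Mn³⁺/Mn²⁺) − E°(Fe³⁺/Fe²⁺).
So E°(Mn³⁺/Mn²⁺) = E°cell + E°(Fe³⁺/Fe²⁺) = +0.740 + (+0.77) = +1.51 V.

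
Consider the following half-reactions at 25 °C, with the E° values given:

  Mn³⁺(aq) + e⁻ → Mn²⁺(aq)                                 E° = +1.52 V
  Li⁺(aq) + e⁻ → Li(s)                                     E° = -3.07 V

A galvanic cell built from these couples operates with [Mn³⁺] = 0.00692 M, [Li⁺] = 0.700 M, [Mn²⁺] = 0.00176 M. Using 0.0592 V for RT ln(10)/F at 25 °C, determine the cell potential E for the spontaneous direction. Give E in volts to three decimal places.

Mn³⁺/Mn²⁺ is the cathode (higher E°), Li⁺/Li the anode: E°cell = +1.52 − (-3.07) = +4.59 V, n = 1.
Overall: Mn³⁺(aq) + Li(s) → Mn²⁺(aq) + Li⁺(aq)
Q = [Mn²⁺]·[Li⁺] / ([Mn³⁺]); log Q = -0.749.
E = E° − (0.0592/n) log Q = +4.59 − (0.0592/1)(-0.749) = +4.634 V.

+4.634 V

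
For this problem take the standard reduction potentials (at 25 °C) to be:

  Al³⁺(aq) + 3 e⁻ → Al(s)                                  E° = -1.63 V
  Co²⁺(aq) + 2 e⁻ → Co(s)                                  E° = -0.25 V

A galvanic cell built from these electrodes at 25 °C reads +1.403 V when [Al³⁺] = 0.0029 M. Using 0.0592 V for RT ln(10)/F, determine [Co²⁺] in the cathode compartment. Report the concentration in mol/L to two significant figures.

Co²⁺/Co is the cathode, Al³⁺/Al the anode: E°cell = +1.38 V, n = 6.
Overall reaction: 3 Co²⁺(aq) + 2 Al(s) → 3 Co(s) + 2 Al³⁺(aq); Q = [Al³⁺]^2/[Co²⁺]^3.
From E = E° − (0.0592/n) log Q: log Q = (E° − E)·n/0.0592 = (+1.38 − (+1.403))·6/0.0592 = -2.3311.
So 3·log[Co²⁺] = 2·log(0.0029) − log Q = -5.0752 − (-2.3311) = -2.7441; log[Co²⁺] = -2.7441 / 3 = -0.9147; [Co²⁺] = 10^(-0.9147) ≈ 0.12 M.

0.12 M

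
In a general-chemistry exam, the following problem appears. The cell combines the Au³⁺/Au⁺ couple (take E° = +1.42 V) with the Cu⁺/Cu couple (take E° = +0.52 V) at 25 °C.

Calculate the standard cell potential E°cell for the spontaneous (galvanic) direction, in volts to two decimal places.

+0.90 V

The Au³⁺/Au⁺ couple has the higher reduction potential, so it is the cathode; Cu⁺/Cu is oxidised at the anode.
E°cell = E°(cathode) − E°(anode) = (+1.42) − (+0.52) = +0.90 V.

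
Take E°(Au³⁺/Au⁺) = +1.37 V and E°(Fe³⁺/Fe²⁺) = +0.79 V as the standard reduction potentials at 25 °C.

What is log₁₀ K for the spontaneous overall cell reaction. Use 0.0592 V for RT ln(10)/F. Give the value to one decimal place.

19.6

Cathode: Au³⁺/Au⁺; anode: Fe³⁺/Fe²⁺. E°cell = +0.58 V, n = 2.
log K = nE°cell / 0.0592 = (2)(+0.58) / 0.0592 = 19.6.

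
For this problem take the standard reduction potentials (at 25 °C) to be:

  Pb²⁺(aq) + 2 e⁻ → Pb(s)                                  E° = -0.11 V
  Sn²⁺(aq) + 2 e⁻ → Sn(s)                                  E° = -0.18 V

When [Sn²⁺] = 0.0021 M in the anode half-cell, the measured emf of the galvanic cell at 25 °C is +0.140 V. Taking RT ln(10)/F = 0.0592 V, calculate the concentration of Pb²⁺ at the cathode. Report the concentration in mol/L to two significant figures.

Pb²⁺/Pb is the cathode, Sn²⁺/Sn the anode: E°cell = +0.07 V, n = 2.
Overall reaction: Pb²⁺(aq) + Sn(s) → Pb(s) + Sn²⁺(aq); Q = [Sn²⁺]^1/[Pb²⁺]^1.
From E = E° − (0.0592/n) log Q: log Q = (E° − E)·n/0.0592 = (+0.07 − (+0.140))·2/0.0592 = -2.3649.
So 1·log[Pb²⁺] = 1·log(0.0021) − log Q = -2.6778 − (-2.3649) = -0.3129; [Pb²⁺] = 10^(-0.3129) ≈ 0.49 M.

0.49 M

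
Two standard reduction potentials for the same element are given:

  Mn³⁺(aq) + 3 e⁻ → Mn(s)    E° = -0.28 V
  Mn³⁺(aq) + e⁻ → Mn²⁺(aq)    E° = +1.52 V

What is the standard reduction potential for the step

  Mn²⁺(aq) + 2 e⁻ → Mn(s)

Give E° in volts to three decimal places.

Sequential free energies add, so n₃E°₃ = n₁E°₁ + n₂E°₂.
With n₃ = 3, and the known step contributing 1×(+1.52) V, the unknown satisfies 2·E° = 3×(-0.28) − 1×(+1.52) = -2.360.
E° = -2.360 / 2 = -1.180 V.

-1.180 V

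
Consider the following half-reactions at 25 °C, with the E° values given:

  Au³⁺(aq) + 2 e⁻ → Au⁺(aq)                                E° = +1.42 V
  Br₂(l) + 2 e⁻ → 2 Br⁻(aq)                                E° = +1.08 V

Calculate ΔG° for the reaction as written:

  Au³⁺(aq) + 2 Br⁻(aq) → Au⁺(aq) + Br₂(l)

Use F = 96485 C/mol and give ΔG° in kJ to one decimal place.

-65.6 kJ

As written, Au³⁺/Au⁺ is reduced (cathode) and Br₂/Br⁻ is oxidised (anode), so E°cell = (+1.42) − (+1.08) = +0.34 V.
Balancing electrons gives n = 2.
ΔG° = −nFE° = −(2)(96485)(+0.34) = -65,610 J = -65.6 kJ.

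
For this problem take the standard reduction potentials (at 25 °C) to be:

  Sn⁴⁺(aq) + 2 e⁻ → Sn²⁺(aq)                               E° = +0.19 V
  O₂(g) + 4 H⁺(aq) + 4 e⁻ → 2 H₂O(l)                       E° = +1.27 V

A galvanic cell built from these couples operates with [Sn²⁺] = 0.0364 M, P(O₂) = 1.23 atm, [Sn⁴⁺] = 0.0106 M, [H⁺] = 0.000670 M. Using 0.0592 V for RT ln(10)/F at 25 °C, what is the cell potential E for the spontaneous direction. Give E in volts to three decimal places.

O₂/H₂O is the cathode (higher E°), Sn⁴⁺/Sn²⁺ the anode: E°cell = +1.27 − (+0.19) = +1.08 V, n = 4.
Overall: O₂(g) + 4 H⁺(aq) + 2 Sn²⁺(aq) → 2 H₂O(l) + 2 Sn⁴⁺(aq)
Q = [Sn⁴⁺]^2 / (P(O₂)·[H⁺]^4·[Sn²⁺]^2); log Q = 11.534.
E = E° − (0.0592/n) log Q = +1.08 − (0.0592/4)(11.534) = +0.909 V.

+0.909 V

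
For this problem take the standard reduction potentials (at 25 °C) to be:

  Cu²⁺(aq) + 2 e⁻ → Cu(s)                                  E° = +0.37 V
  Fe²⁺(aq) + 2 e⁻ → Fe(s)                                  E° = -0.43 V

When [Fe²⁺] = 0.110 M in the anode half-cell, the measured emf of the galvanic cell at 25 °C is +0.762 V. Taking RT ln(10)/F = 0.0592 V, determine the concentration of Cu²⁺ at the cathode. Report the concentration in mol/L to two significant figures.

0.0057 M

Cu²⁺/Cu is the cathode, Fe²⁺/Fe the anode: E°cell = +0.80 V, n = 2.
Overall reaction: Cu²⁺(aq) + Fe(s) → Cu(s) + Fe²⁺(aq); Q = [Fe²⁺]^1/[Cu²⁺]^1.
From E = E° − (0.0592/n) log Q: log Q = (E° − E)·n/0.0592 = (+0.80 − (+0.762))·2/0.0592 = 1.2838.
So 1·log[Cu²⁺] = 1·log(0.11) − log Q = -0.9586 − (1.2838) = -2.2424; [Cu²⁺] = 10^(-2.2424) ≈ 0.0057 M.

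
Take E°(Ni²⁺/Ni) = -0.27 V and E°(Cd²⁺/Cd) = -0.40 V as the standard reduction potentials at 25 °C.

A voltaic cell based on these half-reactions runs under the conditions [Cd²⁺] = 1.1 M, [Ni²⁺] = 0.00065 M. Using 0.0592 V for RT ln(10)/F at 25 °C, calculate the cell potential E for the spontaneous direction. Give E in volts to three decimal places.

+0.034 V

Ni²⁺/Ni is the cathode (higher E°), Cd²⁺/Cd the anode: E°cell = -0.27 − (-0.40) = +0.13 V, n = 2.
Overall: Ni²⁺(aq) + Cd(s) → Ni(s) + Cd²⁺(aq)
Q = [Cd²⁺] / ([Ni²⁺]); log Q = 3.228.
E = E° − (0.0592/n) log Q = +0.13 − (0.0592/2)(3.228) = +0.034 V.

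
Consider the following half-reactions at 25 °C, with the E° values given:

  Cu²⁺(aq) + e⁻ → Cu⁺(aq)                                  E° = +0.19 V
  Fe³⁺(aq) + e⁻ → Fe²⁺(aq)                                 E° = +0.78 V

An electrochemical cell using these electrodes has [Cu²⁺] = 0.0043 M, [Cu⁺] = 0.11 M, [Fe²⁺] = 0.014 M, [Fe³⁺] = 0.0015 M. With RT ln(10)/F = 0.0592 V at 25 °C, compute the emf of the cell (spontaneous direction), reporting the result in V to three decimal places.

Fe³⁺/Fe²⁺ is the cathode (higher E°), Cu²⁺/Cu⁺ the anode: E°cell = +0.78 − (+0.19) = +0.59 V, n = 1.
Overall: Fe³⁺(aq) + Cu⁺(aq) → Fe²⁺(aq) + Cu²⁺(aq)
Q = [Fe²⁺]·[Cu²⁺] / ([Fe³⁺]·[Cu⁺]); log Q = -0.438.
E = E° − (0.0592/n) log Q = +0.59 − (0.0592/1)(-0.438) = +0.616 V.

+0.616 V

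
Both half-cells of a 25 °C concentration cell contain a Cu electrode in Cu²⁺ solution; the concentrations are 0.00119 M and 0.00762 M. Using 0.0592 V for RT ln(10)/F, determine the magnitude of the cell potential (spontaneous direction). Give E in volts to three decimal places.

+0.024 V

For a concentration cell E°cell = 0. The 0.00762 M side is the cathode (reduction is favoured where [Cu²⁺] is higher).
With n = 2, E = −(0.0592/2) log([Cu²⁺]ₐₙ/[Cu²⁺]꜀ₐₜ) = −(0.0592/2) log(0.00119/0.00762) = −(0.0592/2)(-0.806) = +0.024 V.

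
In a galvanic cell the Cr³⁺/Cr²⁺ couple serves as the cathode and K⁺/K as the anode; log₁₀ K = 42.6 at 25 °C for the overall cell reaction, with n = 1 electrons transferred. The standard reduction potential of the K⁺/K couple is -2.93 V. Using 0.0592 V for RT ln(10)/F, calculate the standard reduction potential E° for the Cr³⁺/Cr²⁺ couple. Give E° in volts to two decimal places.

E°cell = (0.0592/n)·log K = (0.0592/1)(42.6) = +2.522 V.
Since Cr³⁺/Cr²⁺ is the cathode and K⁺/K the anode, E°cell = E°(Cr³⁺/Cr²⁺) − E°(K⁺/K).
So E°(Cr³⁺/Cr²⁺) = E°cell + E°(K⁺/K) = +2.522 + (-2.93) = -0.41 V.

-0.41 V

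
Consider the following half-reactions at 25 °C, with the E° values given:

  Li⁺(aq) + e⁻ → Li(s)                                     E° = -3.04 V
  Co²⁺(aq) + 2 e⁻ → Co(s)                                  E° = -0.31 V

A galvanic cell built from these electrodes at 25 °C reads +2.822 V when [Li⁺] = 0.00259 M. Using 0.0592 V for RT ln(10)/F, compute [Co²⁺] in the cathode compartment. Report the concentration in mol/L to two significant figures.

0.0086 M

Co²⁺/Co is the cathode, Li⁺/Li the anode: E°cell = +2.73 V, n = 2.
Overall reaction: Co²⁺(aq) + 2 Li(s) → Co(s) + 2 Li⁺(aq); Q = [Li⁺]^2/[Co²⁺]^1.
From E = E° − (0.0592/n) log Q: log Q = (E° − E)·n/0.0592 = (+2.73 − (+2.822))·2/0.0592 = -3.1081.
So 1·log[Co²⁺] = 2·log(0.00259) − log Q = -5.1734 − (-3.1081) = -2.0653; [Co²⁺] = 10^(-2.0653) ≈ 0.0086 M.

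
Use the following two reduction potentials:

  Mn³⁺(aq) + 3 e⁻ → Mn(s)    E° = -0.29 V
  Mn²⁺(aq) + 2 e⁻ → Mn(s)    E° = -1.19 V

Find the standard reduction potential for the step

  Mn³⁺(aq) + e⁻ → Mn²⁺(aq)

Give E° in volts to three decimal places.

Sequential free energies add, so n₃E°₃ = n₁E°₁ + n₂E°₂.
With n₃ = 3, and the known step contributing 2×(-1.19) V, the unknown satisfies 1·E° = 3×(-0.29) − 2×(-1.19) = +1.510.
E° = +1.510 / 1 = +1.510 V.

+1.510 V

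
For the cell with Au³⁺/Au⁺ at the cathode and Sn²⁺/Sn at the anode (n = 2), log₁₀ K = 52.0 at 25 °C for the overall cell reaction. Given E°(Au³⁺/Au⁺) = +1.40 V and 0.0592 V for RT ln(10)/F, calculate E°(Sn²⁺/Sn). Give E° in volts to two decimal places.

-0.14 V

E°cell = (0.0592/n)·log K = (0.0592/2)(52.0) = +1.539 V.
Since Au³⁺/Au⁺ is the cathode and Sn²⁺/Sn the anode, E°cell = E°(Au³⁺/Au⁺) − E°(Sn²⁺/Sn).
So E°(Sn²⁺/Sn) = E°(Au³⁺/Au⁺) − E°cell = (+1.40) − (+1.539) = -0.14 V.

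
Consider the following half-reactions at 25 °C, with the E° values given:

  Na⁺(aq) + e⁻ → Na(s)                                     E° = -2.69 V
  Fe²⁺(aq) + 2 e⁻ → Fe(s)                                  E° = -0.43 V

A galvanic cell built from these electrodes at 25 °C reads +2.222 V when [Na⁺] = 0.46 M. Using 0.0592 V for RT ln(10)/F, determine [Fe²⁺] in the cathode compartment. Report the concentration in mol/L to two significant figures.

0.011 M

Fe²⁺/Fe is the cathode, Na⁺/Na the anode: E°cell = +2.26 V, n = 2.
Overall reaction: Fe²⁺(aq) + 2 Na(s) → Fe(s) + 2 Na⁺(aq); Q = [Na⁺]^2/[Fe²⁺]^1.
From E = E° − (0.0592/n) log Q: log Q = (E° − E)·n/0.0592 = (+2.26 − (+2.222))·2/0.0592 = 1.2838.
So 1·log[Fe²⁺] = 2·log(0.46) − log Q = -0.6745 − (1.2838) = -1.9583; [Fe²⁺] = 10^(-1.9583) ≈ 0.011 M.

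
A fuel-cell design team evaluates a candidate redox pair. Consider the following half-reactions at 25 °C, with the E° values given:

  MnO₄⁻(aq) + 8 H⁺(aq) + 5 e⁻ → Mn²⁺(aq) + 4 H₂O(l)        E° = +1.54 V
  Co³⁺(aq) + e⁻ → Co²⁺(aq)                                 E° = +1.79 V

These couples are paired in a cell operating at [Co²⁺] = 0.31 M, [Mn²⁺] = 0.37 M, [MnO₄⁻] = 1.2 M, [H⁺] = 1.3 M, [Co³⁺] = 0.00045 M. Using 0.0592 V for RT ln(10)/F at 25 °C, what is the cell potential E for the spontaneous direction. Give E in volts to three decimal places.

Co³⁺/Co²⁺ is the cathode (higher E°), MnO₄⁻/Mn²⁺ the anode: E°cell = +1.79 − (+1.54) = +0.25 V, n = 5.
Overall: 5 Co³⁺(aq) + Mn²⁺(aq) + 4 H₂O(l) → 5 Co²⁺(aq) + MnO₄⁻(aq) + 8 H⁺(aq)
Q = [Co²⁺]^5·[MnO₄⁻]·[H⁺]^8 / ([Co³⁺]^5·[Mn²⁺]); log Q = 15.613.
E = E° − (0.0592/n) log Q = +0.25 − (0.0592/5)(15.613) = +0.065 V.

+0.065 V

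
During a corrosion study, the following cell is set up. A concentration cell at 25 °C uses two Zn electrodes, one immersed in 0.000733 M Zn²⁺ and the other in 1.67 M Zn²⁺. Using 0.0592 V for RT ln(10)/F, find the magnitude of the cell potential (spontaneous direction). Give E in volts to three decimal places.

For a concentration cell E°cell = 0. The 1.67 M side is the cathode (reduction is favoured where [Zn²⁺] is higher).
With n = 2, E = −(0.0592/2) log([Zn²⁺]ₐₙ/[Zn²⁺]꜀ₐₜ) = −(0.0592/2) log(0.000733/1.67) = −(0.0592/2)(-3.358) = +0.099 V.

+0.099 V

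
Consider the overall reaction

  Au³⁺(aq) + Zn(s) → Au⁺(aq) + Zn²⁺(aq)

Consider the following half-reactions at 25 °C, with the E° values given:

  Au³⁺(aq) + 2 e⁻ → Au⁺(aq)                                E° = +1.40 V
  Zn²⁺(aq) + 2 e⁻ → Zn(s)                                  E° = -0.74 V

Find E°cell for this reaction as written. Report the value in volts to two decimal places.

The Au³⁺/Au⁺ couple has the higher reduction potential, so it is the cathode; Zn²⁺/Zn is oxidised at the anode.
E°cell = E°(cathode) − E°(anode) = (+1.40) − (-0.74) = +2.14 V.
Since E°cell > 0, the reaction is spontaneous under standard conditions.

+2.14 V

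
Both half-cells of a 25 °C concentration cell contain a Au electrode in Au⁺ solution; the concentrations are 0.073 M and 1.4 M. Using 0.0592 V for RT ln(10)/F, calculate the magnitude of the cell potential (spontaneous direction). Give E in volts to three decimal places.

+0.076 V

For a concentration cell E°cell = 0. The 1.4 M side is the cathode (reduction is favoured where [Au⁺] is higher).
With n = 1, E = −(0.0592/1) log([Au⁺]ₐₙ/[Au⁺]꜀ₐₜ) = −(0.0592/1) log(0.073/1.4) = −(0.0592/1)(-1.283) = +0.076 V.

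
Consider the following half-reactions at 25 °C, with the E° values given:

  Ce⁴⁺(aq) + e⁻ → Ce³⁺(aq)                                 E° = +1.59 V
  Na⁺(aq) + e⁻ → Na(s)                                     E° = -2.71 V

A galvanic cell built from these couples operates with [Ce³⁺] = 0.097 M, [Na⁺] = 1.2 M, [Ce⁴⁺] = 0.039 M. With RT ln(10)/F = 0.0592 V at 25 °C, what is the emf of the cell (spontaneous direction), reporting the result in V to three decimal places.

+4.272 V

Ce⁴⁺/Ce³⁺ is the cathode (higher E°), Na⁺/Na the anode: E°cell = +1.59 − (-2.71) = +4.30 V, n = 1.
Overall: Ce⁴⁺(aq) + Na(s) → Ce³⁺(aq) + Na⁺(aq)
Q = [Ce³⁺]·[Na⁺] / ([Ce⁴⁺]); log Q = 0.475.
E = E° − (0.0592/n) log Q = +4.30 − (0.0592/1)(0.475) = +4.272 V.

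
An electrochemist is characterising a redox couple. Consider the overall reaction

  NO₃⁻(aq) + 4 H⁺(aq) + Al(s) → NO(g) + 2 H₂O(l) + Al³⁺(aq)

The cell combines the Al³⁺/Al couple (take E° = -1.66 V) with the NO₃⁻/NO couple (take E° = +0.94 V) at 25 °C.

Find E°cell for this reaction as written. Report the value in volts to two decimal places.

The NO₃⁻/NO couple has the higher reduction potential, so it is the cathode; Al³⁺/Al is oxidised at the anode.
E°cell = E°(cathode) − E°(anode) = (+0.94) − (-1.66) = +2.60 V.

+2.60 V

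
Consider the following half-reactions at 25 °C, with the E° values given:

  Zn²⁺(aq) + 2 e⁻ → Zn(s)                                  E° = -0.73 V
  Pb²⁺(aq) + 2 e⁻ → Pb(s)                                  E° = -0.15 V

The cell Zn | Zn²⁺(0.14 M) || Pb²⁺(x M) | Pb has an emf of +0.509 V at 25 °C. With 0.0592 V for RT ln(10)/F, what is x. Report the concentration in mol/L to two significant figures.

Pb²⁺/Pb is the cathode, Zn²⁺/Zn the anode: E°cell = +0.58 V, n = 2.
Overall reaction: Pb²⁺(aq) + Zn(s) → Pb(s) + Zn²⁺(aq); Q = [Zn²⁺]^1/[Pb²⁺]^1.
From E = E° − (0.0592/n) log Q: log Q = (E° − E)·n/0.0592 = (+0.58 − (+0.509))·2/0.0592 = 2.3986.
So 1·log[Pb²⁺] = 1·log(0.14) − log Q = -0.8539 − (2.3986) = -3.2525; [Pb²⁺] = 10^(-3.2525) ≈ 0.00056 M.

0.00056 M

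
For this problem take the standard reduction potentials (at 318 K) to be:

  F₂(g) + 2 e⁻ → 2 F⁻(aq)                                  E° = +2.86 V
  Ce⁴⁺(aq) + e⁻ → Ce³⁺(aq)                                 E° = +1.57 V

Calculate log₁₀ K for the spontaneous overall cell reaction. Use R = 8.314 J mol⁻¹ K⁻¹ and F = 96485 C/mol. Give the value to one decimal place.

Cathode: F₂/F⁻; anode: Ce⁴⁺/Ce³⁺. E°cell = (+2.86) − (+1.57) = +1.29 V, with n = 2.
ΔG° = −nFE° = −RT ln K, so ln K = nFE°/(RT) = (2)(96485)(+1.29) / ((8.314)(318)) = 94.155.
log₁₀ K = 94.155 / ln 10 = 40.9.

40.9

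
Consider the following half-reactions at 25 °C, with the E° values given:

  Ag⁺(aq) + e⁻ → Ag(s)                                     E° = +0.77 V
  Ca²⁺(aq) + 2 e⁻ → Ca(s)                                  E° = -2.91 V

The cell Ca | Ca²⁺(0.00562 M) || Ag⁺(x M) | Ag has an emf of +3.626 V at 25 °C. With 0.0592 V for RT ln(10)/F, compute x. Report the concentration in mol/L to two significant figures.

0.0092 M

Ag⁺/Ag is the cathode, Ca²⁺/Ca the anode: E°cell = +3.68 V, n = 2.
Overall reaction: 2 Ag⁺(aq) + Ca(s) → 2 Ag(s) + Ca²⁺(aq); Q = [Ca²⁺]^1/[Ag⁺]^2.
From E = E° − (0.0592/n) log Q: log Q = (E° − E)·n/0.0592 = (+3.68 − (+3.626))·2/0.0592 = 1.8243.
So 2·log[Ag⁺] = 1·log(0.00562) − log Q = -2.2503 − (1.8243) = -4.0746; log[Ag⁺] = -4.0746 / 2 = -2.0373; [Ag⁺] = 10^(-2.0373) ≈ 0.0092 M.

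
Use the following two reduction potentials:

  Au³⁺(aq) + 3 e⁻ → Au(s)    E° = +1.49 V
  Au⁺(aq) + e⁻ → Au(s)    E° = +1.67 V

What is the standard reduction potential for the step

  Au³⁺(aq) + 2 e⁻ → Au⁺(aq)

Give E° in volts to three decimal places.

+1.400 V

Sequential free energies add, so n₃E°₃ = n₁E°₁ + n₂E°₂.
With n₃ = 3, and the known step contributing 1×(+1.67) V, the unknown satisfies 2·E° = 3×(+1.49) − 1×(+1.67) = +2.800.
E° = +2.800 / 2 = +1.400 V.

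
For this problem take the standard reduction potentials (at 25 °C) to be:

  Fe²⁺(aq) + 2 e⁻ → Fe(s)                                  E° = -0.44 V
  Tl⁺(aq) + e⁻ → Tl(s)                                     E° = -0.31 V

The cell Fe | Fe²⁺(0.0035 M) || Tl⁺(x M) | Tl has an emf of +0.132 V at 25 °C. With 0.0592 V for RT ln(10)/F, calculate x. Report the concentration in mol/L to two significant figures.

0.064 M

Tl⁺/Tl is the cathode, Fe²⁺/Fe the anode: E°cell = +0.13 V, n = 2.
Overall reaction: 2 Tl⁺(aq) + Fe(s) → 2 Tl(s) + Fe²⁺(aq); Q = [Fe²⁺]^1/[Tl⁺]^2.
From E = E° − (0.0592/n) log Q: log Q = (E° − E)·n/0.0592 = (+0.13 − (+0.132))·2/0.0592 = -0.0676.
So 2·log[Tl⁺] = 1·log(0.0035) − log Q = -2.4559 − (-0.0676) = -2.3883; log[Tl⁺] = -2.3883 / 2 = -1.1942; [Tl⁺] = 10^(-1.1942) ≈ 0.064 M.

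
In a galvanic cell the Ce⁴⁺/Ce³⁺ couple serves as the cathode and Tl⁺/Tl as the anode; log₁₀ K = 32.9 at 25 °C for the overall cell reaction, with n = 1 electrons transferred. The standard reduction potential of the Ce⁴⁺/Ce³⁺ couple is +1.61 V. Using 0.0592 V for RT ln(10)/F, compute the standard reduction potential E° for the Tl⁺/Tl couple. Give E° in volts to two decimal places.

E°cell = (0.0592/n)·log K = (0.0592/1)(32.9) = +1.948 V.
Since Ce⁴⁺/Ce³⁺ is the cathode and Tl⁺/Tl the anode, E°cell = E°(Ce⁴⁺/Ce³⁺) − E°(Tl⁺/Tl).
So E°(Tl⁺/Tl) = E°(Ce⁴⁺/Ce³⁺) − E°cell = (+1.61) − (+1.948) = -0.34 V.

-0.34 V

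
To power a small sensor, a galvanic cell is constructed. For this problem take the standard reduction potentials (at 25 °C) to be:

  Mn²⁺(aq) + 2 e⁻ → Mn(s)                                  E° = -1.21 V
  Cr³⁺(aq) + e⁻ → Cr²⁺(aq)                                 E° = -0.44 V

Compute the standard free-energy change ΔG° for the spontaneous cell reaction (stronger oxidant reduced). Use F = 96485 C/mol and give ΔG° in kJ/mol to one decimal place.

-148.6 kJ/mol

Cr³⁺/Cr²⁺ (E° = -0.44 V) is the cathode; Mn²⁺/Mn (E° = -1.21 V) is the anode, so E°cell = +0.77 V.
Balancing electrons gives n = 2 (lcm of 1 and 2).
ΔG° = −nFE° = −(2)(96485)(+0.77) = -148,587 J = -148.6 kJ/mol.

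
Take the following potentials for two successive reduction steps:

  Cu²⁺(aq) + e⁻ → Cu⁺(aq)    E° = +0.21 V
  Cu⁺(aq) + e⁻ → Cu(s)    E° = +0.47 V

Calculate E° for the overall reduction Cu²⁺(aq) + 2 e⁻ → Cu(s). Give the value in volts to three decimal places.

Adding the free-energy changes (−nFE°) of the two steps gives −n₃FE°₃ = −n₁FE°₁ − n₂FE°₂.
E°₃ = (1×+0.21 + 1×+0.47) / 2 = (+0.680) / 2 = +0.340 V.

+0.340 V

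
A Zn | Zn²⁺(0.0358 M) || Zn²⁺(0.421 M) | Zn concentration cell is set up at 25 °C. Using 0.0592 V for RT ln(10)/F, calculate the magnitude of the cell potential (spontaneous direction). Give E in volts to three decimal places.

For a concentration cell E°cell = 0. The 0.421 M side is the cathode (reduction is favoured where [Zn²⁺] is higher).
With n = 2, E = −(0.0592/2) log([Zn²⁺]ₐₙ/[Zn²⁺]꜀ₐₜ) = −(0.0592/2) log(0.0358/0.421) = −(0.0592/2)(-1.070) = +0.032 V.

+0.032 V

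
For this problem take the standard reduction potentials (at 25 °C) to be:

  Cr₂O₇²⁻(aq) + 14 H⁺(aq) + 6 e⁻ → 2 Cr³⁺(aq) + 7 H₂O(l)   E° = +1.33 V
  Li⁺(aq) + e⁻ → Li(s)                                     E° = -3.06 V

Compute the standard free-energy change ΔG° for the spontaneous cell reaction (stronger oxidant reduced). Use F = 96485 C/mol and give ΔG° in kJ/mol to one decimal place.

Cr₂O₇²⁻/Cr³⁺ (E° = +1.33 V) is the cathode; Li⁺/Li (E° = -3.06 V) is the anode, so E°cell = +4.39 V.
Balancing electrons gives n = 6 (lcm of 6 and 1).
ΔG° = −nFE° = −(6)(96485)(+4.39) = -2,541,415 J = -2541.4 kJ/mol.

-2541.4 kJ/mol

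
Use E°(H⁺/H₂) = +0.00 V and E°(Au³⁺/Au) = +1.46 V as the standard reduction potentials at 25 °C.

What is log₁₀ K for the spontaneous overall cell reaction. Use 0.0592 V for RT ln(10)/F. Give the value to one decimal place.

Cathode: Au³⁺/Au; anode: H⁺/H₂. E°cell = +1.46 V, n = 6.
log K = nE°cell / 0.0592 = (6)(+1.46) / 0.0592 = 148.0.

148.0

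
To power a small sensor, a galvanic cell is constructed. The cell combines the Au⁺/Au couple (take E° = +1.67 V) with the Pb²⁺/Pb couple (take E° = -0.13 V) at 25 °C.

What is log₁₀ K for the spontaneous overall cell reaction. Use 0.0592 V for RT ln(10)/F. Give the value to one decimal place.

60.8

Cathode: Au⁺/Au; anode: Pb²⁺/Pb. E°cell = +1.80 V, n = 2.
log K = nE°cell / 0.0592 = (2)(+1.80) / 0.0592 = 60.8.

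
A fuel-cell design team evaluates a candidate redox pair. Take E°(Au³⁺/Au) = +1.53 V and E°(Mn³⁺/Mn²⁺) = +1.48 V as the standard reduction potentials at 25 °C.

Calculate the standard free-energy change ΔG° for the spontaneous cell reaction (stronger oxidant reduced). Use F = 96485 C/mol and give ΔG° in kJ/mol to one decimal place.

-14.5 kJ/mol

Au³⁺/Au (E° = +1.53 V) is the cathode; Mn³⁺/Mn²⁺ (E° = +1.48 V) is the anode, so E°cell = +0.05 V.
Balancing electrons gives n = 3 (lcm of 3 and 1).
ΔG° = −nFE° = −(3)(96485)(+0.05) = -14,473 J = -14.5 kJ/mol.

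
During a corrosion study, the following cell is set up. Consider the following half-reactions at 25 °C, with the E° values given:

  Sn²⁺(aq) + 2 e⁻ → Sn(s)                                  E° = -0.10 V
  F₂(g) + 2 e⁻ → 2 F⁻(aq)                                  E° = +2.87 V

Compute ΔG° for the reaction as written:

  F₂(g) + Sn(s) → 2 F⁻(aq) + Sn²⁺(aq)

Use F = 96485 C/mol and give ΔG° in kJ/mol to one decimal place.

-573.1 kJ/mol

As written, F₂/F⁻ is reduced (cathode) and Sn²⁺/Sn is oxidised (anode), so E°cell = (+2.87) − (-0.10) = +2.97 V.
Balancing electrons gives n = 2.
ΔG° = −nFE° = −(2)(96485)(+2.97) = -573,121 J = -573.1 kJ/mol.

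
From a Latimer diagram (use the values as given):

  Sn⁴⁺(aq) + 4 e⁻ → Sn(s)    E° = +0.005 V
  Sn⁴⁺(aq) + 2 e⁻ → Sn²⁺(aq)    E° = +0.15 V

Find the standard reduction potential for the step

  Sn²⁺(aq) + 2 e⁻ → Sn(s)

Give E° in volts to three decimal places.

-0.140 V

Sequential free energies add, so n₃E°₃ = n₁E°₁ + n₂E°₂.
With n₃ = 4, and the known step contributing 2×(+0.15) V, the unknown satisfies 2·E° = 4×(+0.005) − 2×(+0.15) = -0.280.
E° = -0.280 / 2 = -0.140 V.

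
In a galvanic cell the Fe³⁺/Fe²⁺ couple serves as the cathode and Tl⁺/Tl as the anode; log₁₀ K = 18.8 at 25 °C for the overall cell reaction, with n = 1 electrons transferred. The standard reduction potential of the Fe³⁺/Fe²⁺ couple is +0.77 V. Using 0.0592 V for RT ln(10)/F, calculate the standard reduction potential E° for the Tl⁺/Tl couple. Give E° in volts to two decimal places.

-0.34 V

E°cell = (0.0592/n)·log K = (0.0592/1)(18.8) = +1.113 V.
Since Fe³⁺/Fe²⁺ is the cathode and Tl⁺/Tl the anode, E°cell = E°(Fe³⁺/Fe²⁺) − E°(Tl⁺/Tl).
So E°(Tl⁺/Tl) = E°(Fe³⁺/Fe²⁺) − E°cell = (+0.77) − (+1.113) = -0.34 V.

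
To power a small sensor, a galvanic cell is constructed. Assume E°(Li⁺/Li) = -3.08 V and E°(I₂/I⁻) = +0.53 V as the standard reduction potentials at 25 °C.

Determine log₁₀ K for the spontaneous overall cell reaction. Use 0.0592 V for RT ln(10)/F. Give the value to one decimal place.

Cathode: I₂/I⁻; anode: Li⁺/Li. E°cell = +3.61 V, n = 2.
log K = nE°cell / 0.0592 = (2)(+3.61) / 0.0592 = 122.0.

122.0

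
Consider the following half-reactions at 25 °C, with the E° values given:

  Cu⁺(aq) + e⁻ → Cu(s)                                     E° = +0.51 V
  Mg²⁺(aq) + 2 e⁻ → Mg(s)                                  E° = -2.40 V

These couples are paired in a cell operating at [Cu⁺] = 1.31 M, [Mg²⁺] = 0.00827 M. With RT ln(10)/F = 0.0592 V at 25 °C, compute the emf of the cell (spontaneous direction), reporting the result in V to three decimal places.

+2.979 V

Cu⁺/Cu is the cathode (higher E°), Mg²⁺/Mg the anode: E°cell = +0.51 − (-2.40) = +2.91 V, n = 2.
Overall: 2 Cu⁺(aq) + Mg(s) → 2 Cu(s) + Mg²⁺(aq)
Q = [Mg²⁺] / ([Cu⁺]^2); log Q = -2.317.
E = E° − (0.0592/n) log Q = +2.91 − (0.0592/2)(-2.317) = +2.979 V.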